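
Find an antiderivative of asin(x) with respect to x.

x*asin(x) + sqrt(-x**2 + 1) + C

Use integration by parts with u = arcsin(x), dv = dx.
Then du = 1/sqrt(-x**2 + 1) dx.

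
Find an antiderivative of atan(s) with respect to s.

Use integration by parts with u = arctan(s), dv = ds.
Then du = 1/(s**2 + 1) ds.

s*atan(s) - log(s**2 + 1)/2 + C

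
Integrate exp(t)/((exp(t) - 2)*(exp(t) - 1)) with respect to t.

log(exp(t) - 2) - log(exp(t) - 1) + C

Let u = e^t, du = e^t dt.
The integral becomes ∫ du/((u-1)(u-2)); decompose into partial fractions.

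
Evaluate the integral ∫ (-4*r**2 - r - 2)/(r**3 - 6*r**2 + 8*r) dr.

-log(r)/4 - 35*log(r - 4)/4 + 5*log(r - 2) + C

Factor the denominator: r*(r - 4)*(r - 2).
Partial-fraction decomposition: 5/(r - 2) - 35/(4*(r - 4)) - 1/(4*r).
Integrate each term: A/(r−a) contributes A·log|r−a|.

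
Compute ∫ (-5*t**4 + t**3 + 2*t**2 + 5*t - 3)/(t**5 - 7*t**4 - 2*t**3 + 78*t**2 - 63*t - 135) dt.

Factor the denominator: (t - 5)*(t - 3)**2*(t + 1)*(t + 3).
Partial-fraction decomposition: -3/(4*(t + 3)) + 1/(16*(t + 1)) + 175/(16*(t - 3)) + 29/(4*(t - 3)**2) - 61/(4*(t - 5)).
Integrate each term; A/(t−a) gives A·log|t−a|; A/(t−a)² gives −A/(t−a).

-61*log(t - 5)/4 + 175*log(t - 3)/16 + log(t + 1)/16 - 3*log(t + 3)/4 - 29/(4*t - 12) + C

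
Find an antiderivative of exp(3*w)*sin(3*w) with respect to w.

Let I denote the integral. Integrate by parts with u = sin(3*w), dv = exp(3*w) dw, so v = exp(3*w)/3: I = exp(3*w)*sin(3*w)/3 − ∫ exp(3*w)*cos(3*w) dw.
Apply parts again with u = cos(3*w), dv = exp(3*w) dw: ∫ exp(3*w)*cos(3*w) dw = exp(3*w)*cos(3*w)/3 + I. Substituting back brings back I: I = exp(3*w)*sin(3*w)/3 - exp(3*w)*cos(3*w)/3 − I.
Solving for I: (1 + 1)·I equals the remaining terms, so I = (1/2)·(exp(3*w)*sin(3*w)/3 - exp(3*w)*cos(3*w)/3).

exp(3*w)*sin(3*w)/6 - exp(3*w)*cos(3*w)/6 + C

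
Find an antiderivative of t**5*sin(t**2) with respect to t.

-t**4*cos(t**2)/2 + t**2*sin(t**2) + cos(t**2) + C

Let u = t², du = 2t dt; rewrite as (1/2)∫ u^2·sin(1u) du.
Now integrate by parts 2 times.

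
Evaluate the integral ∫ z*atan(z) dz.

z**2*atan(z)/2 - z/2 + atan(z)/2 + C

Use integration by parts with u = arctan(z), dv = z dz.
Then du = 1/(z**2 + 1) dz.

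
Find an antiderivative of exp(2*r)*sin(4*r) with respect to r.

exp(2*r)*sin(4*r)/10 - exp(2*r)*cos(4*r)/5 + C

Let I denote the integral. Integrate by parts with u = sin(4*r), dv = exp(2*r) dr, so v = exp(2*r)/2: I = exp(2*r)*sin(4*r)/2 − 2·∫ exp(2*r)*cos(4*r) dr.
Apply parts again with u = cos(4*r), dv = exp(2*r) dr: ∫ exp(2*r)*cos(4*r) dr = exp(2*r)*cos(4*r)/2 + 2·I. Substituting back brings back I: I = exp(2*r)*sin(4*r)/2 - exp(2*r)*cos(4*r) − 4·I.
Solving for I: (1 + 4)·I equals the remaining terms, so I = (1/5)·(exp(2*r)*sin(4*r)/2 - exp(2*r)*cos(4*r)).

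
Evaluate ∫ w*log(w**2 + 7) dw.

Let u = w**2 + 7, so du = (2*w) dw.
The integral becomes (1/2)·∫ log(u) du; integrate by parts with u′=log(u), dv′=du.

w**2*log(w**2 + 7)/2 - w**2/2 + 7*log(w**2 + 7)/2 + C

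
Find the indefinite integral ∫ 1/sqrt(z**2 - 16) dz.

log(z + sqrt(z**2 - 16)) + C

Substitute z = 4·sec(θ), so dz = 4·sec(θ)*tan(θ) dθ and the radical becomes sqrt(z**2 - 16) = 4·tan(θ) by the Pythagorean identity.
Integrate the resulting trig expression in θ, then back-substitute sec(θ) = z/4, tan(θ) = sqrt(z**2 - 16)/4 (absorbing any constant into C).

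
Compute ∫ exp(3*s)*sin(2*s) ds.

3*exp(3*s)*sin(2*s)/13 - 2*exp(3*s)*cos(2*s)/13 + C

Let I denote the integral. Integrate by parts with u = sin(2*s), dv = exp(3*s) ds, so v = exp(3*s)/3: I = exp(3*s)*sin(2*s)/3 − (2/3)·∫ exp(3*s)*cos(2*s) ds.
Apply parts again with u = cos(2*s), dv = exp(3*s) ds: ∫ exp(3*s)*cos(2*s) ds = exp(3*s)*cos(2*s)/3 + (2/3)·I. Substituting back brings back I: I = exp(3*s)*sin(2*s)/3 - 2*exp(3*s)*cos(2*s)/9 − (4/9)·I.
Solving for I: (1 + 4/9)·I equals the remaining terms, so I = (9/13)·(exp(3*s)*sin(2*s)/3 - 2*exp(3*s)*cos(2*s)/9).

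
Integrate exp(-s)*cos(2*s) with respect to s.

Let I denote the integral. Integrate by parts with u = cos(2*s), dv = exp(-s) ds, so v = -exp(-s): I = -exp(-s)*cos(2*s) − 2·∫ exp(-s)*sin(2*s) ds.
Apply parts again with u = sin(2*s), dv = exp(-s) ds: ∫ exp(-s)*sin(2*s) ds = -exp(-s)*sin(2*s) + 2·I. Substituting back brings back I: I = 2*exp(-s)*sin(2*s) - exp(-s)*cos(2*s) − 4·I.
Solving for I: (1 + 4)·I equals the remaining terms, so I = (1/5)·(2*exp(-s)*sin(2*s) - exp(-s)*cos(2*s)).

2*exp(-s)*sin(2*s)/5 - exp(-s)*cos(2*s)/5 + C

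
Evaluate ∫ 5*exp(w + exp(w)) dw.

5*exp(exp(w)) + C

Let u = exp(w), so du = (exp(w)) dw.
Rewriting, the integral becomes 5·∫ e^u du = 5·e^u.
Substituting back, u = exp(w).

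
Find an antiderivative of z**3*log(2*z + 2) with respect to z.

z**4*log(2*z + 2)/4 - z**4/16 + z**3/12 - z**2/8 + z/4 - log(z + 1)/4 + C

Use integration by parts with u = log(2*z + 2), dv = z**3 dz.
Then du = 2/(2*z + 2) dz and v = z**4/4.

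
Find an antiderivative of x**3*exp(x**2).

Let u = x², du = 2x dx; rewrite as (1/2)∫ u^1·exp(1u) du.
Now integrate by parts 1 time.

(x**2 - 1)*exp(x**2)/2 + C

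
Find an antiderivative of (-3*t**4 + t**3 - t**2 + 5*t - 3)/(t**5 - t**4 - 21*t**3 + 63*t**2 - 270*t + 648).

-703*log(t - 4)/250 + 71*log(t - 3)/54 - 1391*log(t + 6)/1350 - 1063*log(t**2 + 9)/4500 - 659*atan(t/3)/2250 + C

Factor the denominator: (t - 4)*(t - 3)*(t + 6)*(t**2 + 9).
Partial-fraction decomposition: -(1063*t + 1977)/(2250*(t**2 + 9)) - 1391/(1350*(t + 6)) + 71/(54*(t - 3)) - 703/(250*(t - 4)).
Integrate each term; A/(t−a) gives A·log|t−a|; the (Bt+D)/(t²+p²) term gives a log and an atan.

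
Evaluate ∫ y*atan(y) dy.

y**2*atan(y)/2 - y/2 + atan(y)/2 + C

Use integration by parts with u = arctan(y), dv = y dy.
Then du = 1/(y**2 + 1) dy.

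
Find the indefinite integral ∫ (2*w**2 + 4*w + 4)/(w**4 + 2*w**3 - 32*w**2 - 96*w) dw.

Factor the denominator: w*(w - 6)*(w + 4)**2.
Partial-fraction decomposition: -1/(8*(w + 4)) + 1/(2*(w + 4)**2) + 1/(6*(w - 6)) - 1/(24*w).
Integrate each term; A/(w−a) gives A·log|w−a|; A/(w−a)² gives −A/(w−a).

-log(w)/24 + log(w - 6)/6 - log(w + 4)/8 - 1/(2*w + 8) + C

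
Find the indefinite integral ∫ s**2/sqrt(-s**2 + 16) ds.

-s*sqrt(-s**2 + 16)/2 + 8*asin(s/4) + C

Substitute s = 4·sin(θ), so ds = 4·cos(θ) dθ and the radical becomes sqrt(-s**2 + 16) = 4·cos(θ) by the Pythagorean identity.
Integrate the resulting trig expression in θ, then back-substitute θ = asin(s/4), sin(θ) = s/4, cos(θ) = sqrt(-s**2 + 16)/4 (absorbing any constant into C).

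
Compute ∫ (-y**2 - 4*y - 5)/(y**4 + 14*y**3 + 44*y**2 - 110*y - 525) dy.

Factor the denominator: (y - 3)*(y + 5)**2*(y + 7).
Partial-fraction decomposition: 13/(20*(y + 7)) - 39/(64*(y + 5)) + 5/(8*(y + 5)**2) - 13/(320*(y - 3)).
Integrate each term; A/(y−a) gives A·log|y−a|; A/(y−a)² gives −A/(y−a).

-13*log(y - 3)/320 - 39*log(y + 5)/64 + 13*log(y + 7)/20 - 5/(8*y + 40) + C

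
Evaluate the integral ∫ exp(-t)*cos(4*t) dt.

Let I denote the integral. Integrate by parts with u = cos(4*t), dv = exp(-t) dt, so v = -exp(-t): I = -exp(-t)*cos(4*t) − 4·∫ exp(-t)*sin(4*t) dt.
Apply parts again with u = sin(4*t), dv = exp(-t) dt: ∫ exp(-t)*sin(4*t) dt = -exp(-t)*sin(4*t) + 4·I. Substituting back brings back I: I = 4*exp(-t)*sin(4*t) - exp(-t)*cos(4*t) − 16·I.
Solving for I: (1 + 16)·I equals the remaining terms, so I = (1/17)·(4*exp(-t)*sin(4*t) - exp(-t)*cos(4*t)).

4*exp(-t)*sin(4*t)/17 - exp(-t)*cos(4*t)/17 + C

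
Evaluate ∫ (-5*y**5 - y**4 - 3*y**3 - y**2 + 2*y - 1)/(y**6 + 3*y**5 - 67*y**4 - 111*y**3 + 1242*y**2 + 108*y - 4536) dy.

Factor the denominator: (y - 6)*(y - 3)**2*(y + 2)*(y + 6)*(y + 7).
Partial-fraction decomposition: -82599/(6500*(y + 7)) + 38183/(3888*(y + 6)) - 159/(4000*(y + 2)) + 189953/(121500*(y - 3)) + 1381/(1350*(y - 3)**2) - 40849/(11232*(y - 6)).
Integrate each term; A/(y−a) gives A·log|y−a|; A/(y−a)² gives −A/(y−a).

-40849*log(y - 6)/11232 + 189953*log(y - 3)/121500 - 159*log(y + 2)/4000 + 38183*log(y + 6)/3888 - 82599*log(y + 7)/6500 - 1381/(1350*y - 4050) + C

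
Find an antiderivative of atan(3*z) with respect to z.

z*atan(3*z) - log(9*z**2 + 1)/6 + C

Use integration by parts with u = arctan(3*z), dv = dz.
Then du = 3/(9*z**2 + 1) dz.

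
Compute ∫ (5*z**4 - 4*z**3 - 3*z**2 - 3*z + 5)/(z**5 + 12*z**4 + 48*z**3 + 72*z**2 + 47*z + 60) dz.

Factor the denominator: (z + 3)*(z + 4)*(z + 5)*(z**2 + 1).
Partial-fraction decomposition: -(55*z - 67)/(442*(z**2 + 1)) + 1785/(26*(z + 5)) - 1505/(17*(z + 4)) + 25/(z + 3).
Integrate each term; A/(z−a) gives A·log|z−a|; the (Bz+D)/(z²+p²) term gives a log and an atan.

25*log(z + 3) - 1505*log(z + 4)/17 + 1785*log(z + 5)/26 - 55*log(z**2 + 1)/884 + 67*atan(z)/442 + C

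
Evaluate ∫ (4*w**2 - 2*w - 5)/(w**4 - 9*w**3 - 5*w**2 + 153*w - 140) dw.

Factor the denominator: (w - 7)*(w - 5)*(w - 1)*(w + 4).
Partial-fraction decomposition: -67/(495*(w + 4)) - 1/(40*(w - 1)) - 85/(72*(w - 5)) + 59/(44*(w - 7)).
Integrate each term: A/(w−a) contributes A·log|w−a|.

59*log(w - 7)/44 - 85*log(w - 5)/72 - log(w - 1)/40 - 67*log(w + 4)/495 + C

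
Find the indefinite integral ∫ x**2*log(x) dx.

x**3*log(x)/3 - x**3/9 + C

Use integration by parts with u = log(x), dv = x**2 dx.
Then du = 1/x dx and v = x**3/3.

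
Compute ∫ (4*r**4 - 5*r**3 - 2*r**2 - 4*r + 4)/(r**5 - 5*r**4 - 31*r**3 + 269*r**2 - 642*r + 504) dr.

30*log(r - 4) - 2647*log(r - 3)/100 - 2*log(r - 2)/3 + 341*log(r + 7)/300 + 163/(10*r - 30) + C

Factor the denominator: (r - 4)*(r - 3)**2*(r - 2)*(r + 7).
Partial-fraction decomposition: 341/(300*(r + 7)) - 2/(3*(r - 2)) - 2647/(100*(r - 3)) - 163/(10*(r - 3)**2) + 30/(r - 4).
Integrate each term; A/(r−a) gives A·log|r−a|; A/(r−a)² gives −A/(r−a).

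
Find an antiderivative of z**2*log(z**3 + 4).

z**3*log(z**3 + 4)/3 - z**3/3 + 4*log(z**3 + 4)/3 + C

Let u = z**3 + 4, so du = (3*z**2) dz.
The integral becomes (1/3)·∫ log(u) du; integrate by parts with u′=log(u), dv′=du.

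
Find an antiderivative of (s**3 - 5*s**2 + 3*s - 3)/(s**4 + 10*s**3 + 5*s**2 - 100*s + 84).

-log(s - 2)/8 + log(s - 1)/14 - 417*log(s + 6)/56 + 17*log(s + 7)/2 + C

Factor the denominator: (s - 2)*(s - 1)*(s + 6)*(s + 7).
Partial-fraction decomposition: 17/(2*(s + 7)) - 417/(56*(s + 6)) + 1/(14*(s - 1)) - 1/(8*(s - 2)).
Integrate each term: A/(s−a) contributes A·log|s−a|.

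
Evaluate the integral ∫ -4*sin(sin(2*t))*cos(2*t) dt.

2*cos(sin(2*t)) + C

Let u = sin(2*t), so du = (2*cos(2*t)) dt.
Rewriting, the integral becomes -2·∫ sin(u) du = -2·-cos(u).
Substituting back, u = sin(2*t).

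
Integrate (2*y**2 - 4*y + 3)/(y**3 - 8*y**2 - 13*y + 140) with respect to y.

Factor the denominator: (y - 7)*(y - 5)*(y + 4).
Partial-fraction decomposition: 17/(33*(y + 4)) - 11/(6*(y - 5)) + 73/(22*(y - 7)).
Integrate each term: A/(y−a) contributes A·log|y−a|.

73*log(y - 7)/22 - 11*log(y - 5)/6 + 17*log(y + 4)/33 + C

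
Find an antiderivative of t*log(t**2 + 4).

t**2*log(t**2 + 4)/2 - t**2/2 + 2*log(t**2 + 4) + C

Let u = t**2 + 4, so du = (2*t) dt.
The integral becomes (1/2)·∫ log(u) du; integrate by parts with u′=log(u), dv′=du.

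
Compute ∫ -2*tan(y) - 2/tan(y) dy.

-2*log(tan(y)) + C

Let u = tan(y), so du = (tan(y)**2 + 1) dy.
Rewriting, the integral becomes -2·∫ 1/u du = -2·log(u).
Substituting back, u = tan(y).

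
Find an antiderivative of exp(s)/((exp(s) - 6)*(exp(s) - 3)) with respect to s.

log(exp(s) - 6)/3 - log(exp(s) - 3)/3 + C

Let u = e^s, du = e^s ds.
The integral becomes ∫ du/((u-3)(u-6)); decompose into partial fractions.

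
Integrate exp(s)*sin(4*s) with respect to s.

exp(s)*sin(4*s)/17 - 4*exp(s)*cos(4*s)/17 + C

Let I denote the integral. Integrate by parts with u = sin(4*s), dv = exp(s) ds, so v = exp(s): I = exp(s)*sin(4*s) − 4·∫ exp(s)*cos(4*s) ds.
Apply parts again with u = cos(4*s), dv = exp(s) ds: ∫ exp(s)*cos(4*s) ds = exp(s)*cos(4*s) + 4·I. Substituting back brings back I: I = exp(s)*sin(4*s) - 4*exp(s)*cos(4*s) − 16·I.
Solving for I: (1 + 16)·I equals the remaining terms, so I = (1/17)·(exp(s)*sin(4*s) - 4*exp(s)*cos(4*s)).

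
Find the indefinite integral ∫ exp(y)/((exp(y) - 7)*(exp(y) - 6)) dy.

log(exp(y) - 7) - log(exp(y) - 6) + C

Let u = e^y, du = e^y dy.
The integral becomes ∫ du/((u-6)(u-7)); decompose into partial fractions.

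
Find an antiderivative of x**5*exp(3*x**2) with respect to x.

Let u = x², du = 2x dx; rewrite as (1/2)∫ u^2·exp(3u) du.
Now integrate by parts 2 times.

(9*x**4 - 6*x**2 + 2)*exp(3*x**2)/54 + C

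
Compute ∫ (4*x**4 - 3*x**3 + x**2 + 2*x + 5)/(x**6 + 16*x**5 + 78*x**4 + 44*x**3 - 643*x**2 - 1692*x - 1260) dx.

Factor the denominator: (x - 3)*(x + 2)**2*(x + 3)*(x + 5)*(x + 7).
Partial-fraction decomposition: -10673/(2000*(x + 7)) + 965/(96*(x + 5)) - 413/(48*(x + 3)) + 58/(15*(x + 2)) - 31/(25*(x + 2)**2) + 263/(12000*(x - 3)).
Integrate each term; A/(x−a) gives A·log|x−a|; A/(x−a)² gives −A/(x−a).

263*log(x - 3)/12000 + 58*log(x + 2)/15 - 413*log(x + 3)/48 + 965*log(x + 5)/96 - 10673*log(x + 7)/2000 + 31/(25*x + 50) + C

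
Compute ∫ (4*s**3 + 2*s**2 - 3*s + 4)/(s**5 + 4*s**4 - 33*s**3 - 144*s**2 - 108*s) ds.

Factor the denominator: s*(s - 6)*(s + 1)*(s + 3)*(s + 6).
Partial-fraction decomposition: -77/(108*(s + 6)) + 77/(162*(s + 3)) + 1/(14*(s + 1)) + 461/(2268*(s - 6)) - 1/(27*s).
Integrate each term: A/(s−a) contributes A·log|s−a|.

-log(s)/27 + 461*log(s - 6)/2268 + log(s + 1)/14 + 77*log(s + 3)/162 - 77*log(s + 6)/108 + C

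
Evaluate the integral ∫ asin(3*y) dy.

Use integration by parts with u = arcsin(3*y), dv = dy.
Then du = 3/sqrt(-9*y**2 + 1) dy.

y*asin(3*y) + sqrt(-9*y**2 + 1)/3 + C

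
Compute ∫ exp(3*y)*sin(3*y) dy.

exp(3*y)*sin(3*y)/6 - exp(3*y)*cos(3*y)/6 + C

Let I denote the integral. Integrate by parts with u = sin(3*y), dv = exp(3*y) dy, so v = exp(3*y)/3: I = exp(3*y)*sin(3*y)/3 − ∫ exp(3*y)*cos(3*y) dy.
Apply parts again with u = cos(3*y), dv = exp(3*y) dy: ∫ exp(3*y)*cos(3*y) dy = exp(3*y)*cos(3*y)/3 + I. Substituting back brings back I: I = exp(3*y)*sin(3*y)/3 - exp(3*y)*cos(3*y)/3 − I.
Solving for I: (1 + 1)·I equals the remaining terms, so I = (1/2)·(exp(3*y)*sin(3*y)/3 - exp(3*y)*cos(3*y)/3).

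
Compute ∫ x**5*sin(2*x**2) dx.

Let u = x², du = 2x dx; rewrite as (1/2)∫ u^2·sin(2u) du.
Now integrate by parts 2 times.

-x**4*cos(2*x**2)/4 + x**2*sin(2*x**2)/4 + cos(2*x**2)/8 + C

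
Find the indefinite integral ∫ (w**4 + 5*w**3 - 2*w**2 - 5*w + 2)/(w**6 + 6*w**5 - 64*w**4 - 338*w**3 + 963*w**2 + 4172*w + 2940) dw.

Factor the denominator: (w - 6)*(w - 5)*(w + 1)*(w + 2)*(w + 7)**2.
Partial-fraction decomposition: -14803/(243360*(w + 7)) + 125/(936*(w + 7)**2) + 1/(70*(w + 2)) + 1/(1512*(w + 1)) - 1177/(6048*(w - 5)) + 569/(2366*(w - 6)).
Integrate each term; A/(w−a) gives A·log|w−a|; A/(w−a)² gives −A/(w−a).

569*log(w - 6)/2366 - 1177*log(w - 5)/6048 + log(w + 1)/1512 + log(w + 2)/70 - 14803*log(w + 7)/243360 - 125/(936*w + 6552) + C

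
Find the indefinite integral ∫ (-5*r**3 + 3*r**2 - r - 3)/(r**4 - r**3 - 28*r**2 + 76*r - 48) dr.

-93*log(r - 4)/20 + 33*log(r - 2)/16 - 2*log(r - 1)/7 - 1191*log(r + 6)/560 + C

Factor the denominator: (r - 4)*(r - 2)*(r - 1)*(r + 6).
Partial-fraction decomposition: -1191/(560*(r + 6)) - 2/(7*(r - 1)) + 33/(16*(r - 2)) - 93/(20*(r - 4)).
Integrate each term: A/(r−a) contributes A·log|r−a|.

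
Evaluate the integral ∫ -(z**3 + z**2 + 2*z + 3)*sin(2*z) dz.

Use integration by parts with u = z**3 + z**2 + 2*z + 3, dv = -sin(2*z) dz, so v = cos(2*z)/2.
Apply parts 3 times (tabular method): alternate signs, differentiate u down to 0, integrate dv up.

z**3*cos(2*z)/2 - 3*z**2*sin(2*z)/4 + z**2*cos(2*z)/2 - z*sin(2*z)/2 + z*cos(2*z)/4 - sin(2*z)/8 + 5*cos(2*z)/4 + C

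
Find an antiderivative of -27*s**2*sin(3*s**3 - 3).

Let u = 3*s**3 - 3, so du = (9*s**2) ds.
Rewriting, the integral becomes -3·∫ sin(u) du = -3·-cos(u).
Substituting back, u = 3*s**3 - 3.

3*cos(3*s**3 - 3) + C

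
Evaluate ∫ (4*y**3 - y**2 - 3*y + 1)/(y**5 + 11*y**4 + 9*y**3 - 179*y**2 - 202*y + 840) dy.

Factor the denominator: (y - 3)*(y - 2)*(y + 4)*(y + 5)*(y + 7).
Partial-fraction decomposition: -1399/(540*(y + 7)) + 509/(112*(y + 5)) - 37/(18*(y + 4)) - 23/(378*(y - 2)) + 13/(80*(y - 3)).
Integrate each term: A/(y−a) contributes A·log|y−a|.

13*log(y - 3)/80 - 23*log(y - 2)/378 - 37*log(y + 4)/18 + 509*log(y + 5)/112 - 1399*log(y + 7)/540 + C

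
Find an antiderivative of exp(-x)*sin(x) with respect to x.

Let I denote the integral. Integrate by parts with u = sin(x), dv = exp(-x) dx, so v = -exp(-x): I = -exp(-x)*sin(x) + ∫ exp(-x)*cos(x) dx.
Apply parts again with u = cos(x), dv = exp(-x) dx: ∫ exp(-x)*cos(x) dx = -exp(-x)*cos(x) − I. Substituting back brings back I: I = -exp(-x)*sin(x) - exp(-x)*cos(x) − I.
Solving for I: (1 + 1)·I equals the remaining terms, so I = (1/2)·(-exp(-x)*sin(x) - exp(-x)*cos(x)).

-exp(-x)*sin(x)/2 - exp(-x)*cos(x)/2 + C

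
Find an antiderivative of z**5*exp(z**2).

(z**4 - 2*z**2 + 2)*exp(z**2)/2 + C

Let u = z², du = 2z dz; rewrite as (1/2)∫ u^2·exp(1u) du.
Now integrate by parts 2 times.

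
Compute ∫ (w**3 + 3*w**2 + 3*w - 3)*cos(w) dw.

Use integration by parts with u = w**3 + 3*w**2 + 3*w - 3, dv = cos(w) dw, so v = sin(w).
Apply parts 3 times (tabular method): alternate signs, differentiate u down to 0, integrate dv up.

w**3*sin(w) + 3*w**2*sin(w) + 3*w**2*cos(w) - 3*w*sin(w) + 6*w*cos(w) - 9*sin(w) - 3*cos(w) + C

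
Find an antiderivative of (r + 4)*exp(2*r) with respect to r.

(2*r + 7)*exp(2*r)/4 + C

Use integration by parts with u = r + 4, dv = exp(2*r) dr, so v = exp(2*r)/2.
Apply parts 1 times (tabular method): alternate signs, differentiate u down to 0, integrate dv up.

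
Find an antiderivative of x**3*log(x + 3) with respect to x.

x**4*log(x + 3)/4 - x**4/16 + x**3/4 - 9*x**2/8 + 27*x/4 - 81*log(x + 3)/4 + C

Use integration by parts with u = log(x + 3), dv = x**3 dx.
Then du = 1/(x + 3) dx and v = x**4/4.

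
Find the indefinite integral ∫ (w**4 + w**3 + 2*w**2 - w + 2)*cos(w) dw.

Use integration by parts with u = w**4 + w**3 + 2*w**2 - w + 2, dv = cos(w) dw, so v = sin(w).
Apply parts 4 times (tabular method): alternate signs, differentiate u down to 0, integrate dv up.

w**4*sin(w) + w**3*sin(w) + 4*w**3*cos(w) - 10*w**2*sin(w) + 3*w**2*cos(w) - 7*w*sin(w) - 20*w*cos(w) + 22*sin(w) - 7*cos(w) + C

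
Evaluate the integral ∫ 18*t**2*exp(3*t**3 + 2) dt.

2*exp(3*t**3 + 2) + C

Let u = 3*t**3 + 2, so du = (9*t**2) dt.
Rewriting, the integral becomes 2·∫ e^u du = 2·e^u.
Substituting back, u = 3*t**3 + 2.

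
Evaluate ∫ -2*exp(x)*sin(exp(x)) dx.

2*cos(exp(x)) + C

Let u = exp(x), so du = (exp(x)) dx.
Rewriting, the integral becomes -2·∫ sin(u) du = -2·-cos(u).
Substituting back, u = exp(x).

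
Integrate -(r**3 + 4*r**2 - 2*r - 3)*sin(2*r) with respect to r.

r**3*cos(2*r)/2 - 3*r**2*sin(2*r)/4 + 2*r**2*cos(2*r) - 2*r*sin(2*r) - 7*r*cos(2*r)/4 + 7*sin(2*r)/8 - 5*cos(2*r)/2 + C

Use integration by parts with u = r**3 + 4*r**2 - 2*r - 3, dv = -sin(2*r) dr, so v = cos(2*r)/2.
Apply parts 3 times (tabular method): alternate signs, differentiate u down to 0, integrate dv up.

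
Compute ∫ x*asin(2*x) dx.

Use integration by parts with u = arcsin(2*x), dv = x dx.
Then du = 2/sqrt(-4*x**2 + 1) dx.

x**2*asin(2*x)/2 + x*sqrt(-4*x**2 + 1)/8 - asin(2*x)/16 + C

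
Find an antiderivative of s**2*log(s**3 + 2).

Let u = s**3 + 2, so du = (3*s**2) ds.
The integral becomes (1/3)·∫ log(u) du; integrate by parts with u′=log(u), dv′=du.

s**3*log(s**3 + 2)/3 - s**3/3 + 2*log(s**3 + 2)/3 + C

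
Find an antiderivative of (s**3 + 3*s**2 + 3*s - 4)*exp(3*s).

Use integration by parts with u = s**3 + 3*s**2 + 3*s - 4, dv = exp(3*s) ds, so v = exp(3*s)/3.
Apply parts 3 times (tabular method): alternate signs, differentiate u down to 0, integrate dv up.

(9*s**3 + 18*s**2 + 15*s - 41)*exp(3*s)/27 + C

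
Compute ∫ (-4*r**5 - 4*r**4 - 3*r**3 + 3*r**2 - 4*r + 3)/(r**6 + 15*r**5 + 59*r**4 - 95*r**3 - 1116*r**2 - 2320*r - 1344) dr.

Factor the denominator: (r - 4)*(r + 1)*(r + 3)*(r + 4)**2*(r + 7).
Partial-fraction decomposition: -58831/(2376*(r + 7)) + 4165/(576*(r + 4)) - 3331/(72*(r + 4)**2) + 771/(56*(r + 3)) - 13/(540*(r + 1)) - 5277/(24640*(r - 4)).
Integrate each term; A/(r−a) gives A·log|r−a|; A/(r−a)² gives −A/(r−a).

-5277*log(r - 4)/24640 - 13*log(r + 1)/540 + 771*log(r + 3)/56 + 4165*log(r + 4)/576 - 58831*log(r + 7)/2376 + 3331/(72*r + 288) + C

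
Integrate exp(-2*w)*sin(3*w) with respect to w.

-2*exp(-2*w)*sin(3*w)/13 - 3*exp(-2*w)*cos(3*w)/13 + C

Let I denote the integral. Integrate by parts with u = sin(3*w), dv = exp(-2*w) dw, so v = -exp(-2*w)/2: I = -exp(-2*w)*sin(3*w)/2 + (3/2)·∫ exp(-2*w)*cos(3*w) dw.
Apply parts again with u = cos(3*w), dv = exp(-2*w) dw: ∫ exp(-2*w)*cos(3*w) dw = -exp(-2*w)*cos(3*w)/2 − (3/2)·I. Substituting back brings back I: I = -exp(-2*w)*sin(3*w)/2 - 3*exp(-2*w)*cos(3*w)/4 − (9/4)·I.
Solving for I: (1 + 9/4)·I equals the remaining terms, so I = (4/13)·(-exp(-2*w)*sin(3*w)/2 - 3*exp(-2*w)*cos(3*w)/4).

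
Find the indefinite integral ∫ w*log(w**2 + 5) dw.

Let u = w**2 + 5, so du = (2*w) dw.
The integral becomes (1/2)·∫ log(u) du; integrate by parts with u′=log(u), dv′=du.

w**2*log(w**2 + 5)/2 - w**2/2 + 5*log(w**2 + 5)/2 + C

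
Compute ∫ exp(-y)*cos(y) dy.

Let I denote the integral. Integrate by parts with u = cos(y), dv = exp(-y) dy, so v = -exp(-y): I = -exp(-y)*cos(y) − ∫ exp(-y)*sin(y) dy.
Apply parts again with u = sin(y), dv = exp(-y) dy: ∫ exp(-y)*sin(y) dy = -exp(-y)*sin(y) + I. Substituting back brings back I: I = exp(-y)*sin(y) - exp(-y)*cos(y) − I.
Solving for I: (1 + 1)·I equals the remaining terms, so I = (1/2)·(exp(-y)*sin(y) - exp(-y)*cos(y)).

exp(-y)*sin(y)/2 - exp(-y)*cos(y)/2 + C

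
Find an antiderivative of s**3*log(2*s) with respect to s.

Use integration by parts with u = log(2*s), dv = s**3 ds.
Then du = 1/s ds and v = s**4/4.

s**4*(log(s) + log(2))/4 - s**4/16 + C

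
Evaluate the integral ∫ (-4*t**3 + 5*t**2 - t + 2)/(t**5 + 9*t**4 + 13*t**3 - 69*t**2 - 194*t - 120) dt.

-2*log(t - 3)/35 - log(t + 1)/4 + 28*log(t + 2)/15 - 57*log(t + 4)/7 + 79*log(t + 5)/12 + C

Factor the denominator: (t - 3)*(t + 1)*(t + 2)*(t + 4)*(t + 5).
Partial-fraction decomposition: 79/(12*(t + 5)) - 57/(7*(t + 4)) + 28/(15*(t + 2)) - 1/(4*(t + 1)) - 2/(35*(t - 3)).
Integrate each term: A/(t−a) contributes A·log|t−a|.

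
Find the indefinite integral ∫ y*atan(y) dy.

y**2*atan(y)/2 - y/2 + atan(y)/2 + C

Use integration by parts with u = arctan(y), dv = y dy.
Then du = 1/(y**2 + 1) dy.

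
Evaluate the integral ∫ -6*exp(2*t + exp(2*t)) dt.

-3*exp(exp(2*t)) + C

Let u = exp(2*t), so du = (2*exp(2*t)) dt.
Rewriting, the integral becomes -3·∫ e^u du = -3·e^u.
Substituting back, u = exp(2*t).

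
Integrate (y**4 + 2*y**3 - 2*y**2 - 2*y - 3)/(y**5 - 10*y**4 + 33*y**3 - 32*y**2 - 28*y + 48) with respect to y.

341*log(y - 4)/20 - 27*log(y - 3) + 395*log(y - 2)/36 - log(y + 1)/45 - 17/(6*y - 12) + C

Factor the denominator: (y - 4)*(y - 3)*(y - 2)**2*(y + 1).
Partial-fraction decomposition: -1/(45*(y + 1)) + 395/(36*(y - 2)) + 17/(6*(y - 2)**2) - 27/(y - 3) + 341/(20*(y - 4)).
Integrate each term; A/(y−a) gives A·log|y−a|; A/(y−a)² gives −A/(y−a).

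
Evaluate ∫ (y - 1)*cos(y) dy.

y*sin(y) - sin(y) + cos(y) + C

Use integration by parts with u = y - 1, dv = cos(y) dy, so v = sin(y).
Apply parts 1 times (tabular method): alternate signs, differentiate u down to 0, integrate dv up.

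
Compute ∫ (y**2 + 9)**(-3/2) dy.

Substitute y = 3·tan(θ), so dy = 3·sec(θ)^2 dθ and the radical becomes sqrt(y**2 + 9) = 3·sec(θ) by the Pythagorean identity.
Integrate the resulting trig expression in θ, then back-substitute tan(θ) = y/3, sec(θ) = sqrt(y**2 + 9)/3 (absorbing any constant into C).

y/(9*sqrt(y**2 + 9)) + C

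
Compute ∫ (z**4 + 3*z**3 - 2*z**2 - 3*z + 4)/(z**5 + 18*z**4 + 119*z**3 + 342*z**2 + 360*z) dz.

Factor the denominator: z*(z + 3)*(z + 4)*(z + 5)*(z + 6).
Partial-fraction decomposition: 299/(18*(z + 6)) - 219/(10*(z + 5)) + 6/(z + 4) + 5/(18*(z + 3)) + 1/(90*z).
Integrate each term: A/(z−a) contributes A·log|z−a|.

log(z)/90 + 5*log(z + 3)/18 + 6*log(z + 4) - 219*log(z + 5)/10 + 299*log(z + 6)/18 + C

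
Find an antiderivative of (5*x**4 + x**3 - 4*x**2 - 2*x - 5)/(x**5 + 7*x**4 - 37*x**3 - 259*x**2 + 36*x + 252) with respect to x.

1307*log(x - 6)/1092 + log(x - 1)/112 - log(x + 1)/140 - 6127*log(x + 6)/420 + 3825*log(x + 7)/208 + C

Factor the denominator: (x - 6)*(x - 1)*(x + 1)*(x + 6)*(x + 7).
Partial-fraction decomposition: 3825/(208*(x + 7)) - 6127/(420*(x + 6)) - 1/(140*(x + 1)) + 1/(112*(x - 1)) + 1307/(1092*(x - 6)).
Integrate each term: A/(x−a) contributes A·log|x−a|.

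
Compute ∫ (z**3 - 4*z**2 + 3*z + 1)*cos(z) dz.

z**3*sin(z) - 4*z**2*sin(z) + 3*z**2*cos(z) - 3*z*sin(z) - 8*z*cos(z) + 9*sin(z) - 3*cos(z) + C

Use integration by parts with u = z**3 - 4*z**2 + 3*z + 1, dv = cos(z) dz, so v = sin(z).
Apply parts 3 times (tabular method): alternate signs, differentiate u down to 0, integrate dv up.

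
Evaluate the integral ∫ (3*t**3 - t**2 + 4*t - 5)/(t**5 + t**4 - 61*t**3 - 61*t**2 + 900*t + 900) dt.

Factor the denominator: (t - 6)*(t - 5)*(t + 1)*(t + 5)*(t + 6).
Partial-fraction decomposition: -713/(660*(t + 6)) + 85/(88*(t + 5)) - 13/(840*(t + 1)) - 73/(132*(t - 5)) + 631/(924*(t - 6)).
Integrate each term: A/(t−a) contributes A·log|t−a|.

631*log(t - 6)/924 - 73*log(t - 5)/132 - 13*log(t + 1)/840 + 85*log(t + 5)/88 - 713*log(t + 6)/660 + C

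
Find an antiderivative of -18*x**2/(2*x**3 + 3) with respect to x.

Let u = 2*x**3 + 3, so du = (6*x**2) dx.
Rewriting, the integral becomes -3·∫ 1/u du = -3·log(u).
Substituting back, u = 2*x**3 + 3.

-3*log(2*x**3 + 3) + C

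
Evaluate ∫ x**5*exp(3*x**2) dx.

Let u = x², du = 2x dx; rewrite as (1/2)∫ u^2·exp(3u) du.
Now integrate by parts 2 times.

(9*x**4 - 6*x**2 + 2)*exp(3*x**2)/54 + C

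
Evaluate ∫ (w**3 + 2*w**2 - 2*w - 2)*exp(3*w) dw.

(9*w**3 + 9*w**2 - 24*w - 10)*exp(3*w)/27 + C

Use integration by parts with u = w**3 + 2*w**2 - 2*w - 2, dv = exp(3*w) dw, so v = exp(3*w)/3.
Apply parts 3 times (tabular method): alternate signs, differentiate u down to 0, integrate dv up.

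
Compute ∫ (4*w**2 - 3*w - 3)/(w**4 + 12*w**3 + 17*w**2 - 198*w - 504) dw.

7*log(w - 4)/110 - log(w + 3)/2 + 53*log(w + 6)/10 - 107*log(w + 7)/22 + C

Factor the denominator: (w - 4)*(w + 3)*(w + 6)*(w + 7).
Partial-fraction decomposition: -107/(22*(w + 7)) + 53/(10*(w + 6)) - 1/(2*(w + 3)) + 7/(110*(w - 4)).
Integrate each term: A/(w−a) contributes A·log|w−a|.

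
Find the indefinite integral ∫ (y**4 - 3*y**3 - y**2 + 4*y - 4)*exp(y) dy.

(y**4 - 7*y**3 + 20*y**2 - 36*y + 32)*exp(y) + C

Use integration by parts with u = y**4 - 3*y**3 - y**2 + 4*y - 4, dv = exp(y) dy, so v = exp(y).
Apply parts 4 times (tabular method): alternate signs, differentiate u down to 0, integrate dv up.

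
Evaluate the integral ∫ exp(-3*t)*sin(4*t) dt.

-3*exp(-3*t)*sin(4*t)/25 - 4*exp(-3*t)*cos(4*t)/25 + C

Let I denote the integral. Integrate by parts with u = sin(4*t), dv = exp(-3*t) dt, so v = -exp(-3*t)/3: I = -exp(-3*t)*sin(4*t)/3 + (4/3)·∫ exp(-3*t)*cos(4*t) dt.
Apply parts again with u = cos(4*t), dv = exp(-3*t) dt: ∫ exp(-3*t)*cos(4*t) dt = -exp(-3*t)*cos(4*t)/3 − (4/3)·I. Substituting back brings back I: I = -exp(-3*t)*sin(4*t)/3 - 4*exp(-3*t)*cos(4*t)/9 − (16/9)·I.
Solving for I: (1 + 16/9)·I equals the remaining terms, so I = (9/25)·(-exp(-3*t)*sin(4*t)/3 - 4*exp(-3*t)*cos(4*t)/9).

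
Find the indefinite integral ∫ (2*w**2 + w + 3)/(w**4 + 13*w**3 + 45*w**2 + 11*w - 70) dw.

log(w - 1)/24 - log(w + 2)/5 + 4*log(w + 5)/3 - 47*log(w + 7)/40 + C

Factor the denominator: (w - 1)*(w + 2)*(w + 5)*(w + 7).
Partial-fraction decomposition: -47/(40*(w + 7)) + 4/(3*(w + 5)) - 1/(5*(w + 2)) + 1/(24*(w - 1)).
Integrate each term: A/(w−a) contributes A·log|w−a|.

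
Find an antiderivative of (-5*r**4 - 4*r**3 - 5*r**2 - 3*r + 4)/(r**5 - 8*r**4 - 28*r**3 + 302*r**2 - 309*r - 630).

-13639*log(r - 7)/832 + 3761*log(r - 5)/264 - 563*log(r - 3)/288 - log(r + 1)/960 - 5774*log(r + 6)/6435 + C

Factor the denominator: (r - 7)*(r - 5)*(r - 3)*(r + 1)*(r + 6).
Partial-fraction decomposition: -5774/(6435*(r + 6)) - 1/(960*(r + 1)) - 563/(288*(r - 3)) + 3761/(264*(r - 5)) - 13639/(832*(r - 7)).
Integrate each term: A/(r−a) contributes A·log|r−a|.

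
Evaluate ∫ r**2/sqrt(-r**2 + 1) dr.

Substitute r = sin(θ), so dr = cos(θ) dθ and the radical becomes sqrt(-r**2 + 1) = cos(θ) by the Pythagorean identity.
Integrate the resulting trig expression in θ, then back-substitute θ = asin(r), sin(θ) = r, cos(θ) = sqrt(-r**2 + 1) (absorbing any constant into C).

-r*sqrt(-r**2 + 1)/2 + asin(r)/2 + C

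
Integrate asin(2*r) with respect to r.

Use integration by parts with u = arcsin(2*r), dv = dr.
Then du = 2/sqrt(-4*r**2 + 1) dr.

r*asin(2*r) + sqrt(-4*r**2 + 1)/2 + C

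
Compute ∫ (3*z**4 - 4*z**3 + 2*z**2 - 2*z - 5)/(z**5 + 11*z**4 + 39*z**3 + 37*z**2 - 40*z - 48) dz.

-3*log(z - 1)/100 - log(z + 1)/6 + 185*log(z + 3)/4 - 3229*log(z + 4)/75 + 353/(5*z + 20) + C

Factor the denominator: (z - 1)*(z + 1)*(z + 3)*(z + 4)**2.
Partial-fraction decomposition: -3229/(75*(z + 4)) - 353/(5*(z + 4)**2) + 185/(4*(z + 3)) - 1/(6*(z + 1)) - 3/(100*(z - 1)).
Integrate each term; A/(z−a) gives A·log|z−a|; A/(z−a)² gives −A/(z−a).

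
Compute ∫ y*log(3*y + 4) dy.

Use integration by parts with u = log(3*y + 4), dv = y dy.
Then du = 3/(3*y + 4) dy and v = y**2/2.

y**2*log(3*y + 4)/2 - y**2/4 + 2*y/3 - 8*log(3*y + 4)/9 + C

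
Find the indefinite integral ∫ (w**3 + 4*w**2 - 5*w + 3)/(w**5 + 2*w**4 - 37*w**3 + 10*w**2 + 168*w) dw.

log(w)/56 + 37*log(w - 4)/88 - 17*log(w - 3)/50 - 7*log(w + 2)/100 - 109*log(w + 7)/3850 + C

Factor the denominator: w*(w - 4)*(w - 3)*(w + 2)*(w + 7).
Partial-fraction decomposition: -109/(3850*(w + 7)) - 7/(100*(w + 2)) - 17/(50*(w - 3)) + 37/(88*(w - 4)) + 1/(56*w).
Integrate each term: A/(w−a) contributes A·log|w−a|.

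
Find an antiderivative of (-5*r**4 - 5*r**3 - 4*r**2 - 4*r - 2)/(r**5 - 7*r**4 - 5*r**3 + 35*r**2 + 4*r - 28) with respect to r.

Factor the denominator: (r - 7)*(r - 2)*(r - 1)*(r + 1)*(r + 2).
Partial-fraction decomposition: -25/(54*(r + 2)) + 1/(24*(r + 1)) - 5/(9*(r - 1)) + 73/(30*(r - 2)) - 6973/(1080*(r - 7)).
Integrate each term: A/(r−a) contributes A·log|r−a|.

-6973*log(r - 7)/1080 + 73*log(r - 2)/30 - 5*log(r - 1)/9 + log(r + 1)/24 - 25*log(r + 2)/54 + C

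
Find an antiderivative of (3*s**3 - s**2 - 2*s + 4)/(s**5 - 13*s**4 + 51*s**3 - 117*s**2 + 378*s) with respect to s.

Factor the denominator: s*(s - 7)*(s - 6)*(s**2 + 9).
Partial-fraction decomposition: -(637*s + 1182)/(3915*(s**2 + 9)) - 302/(135*(s - 6)) + 485/(203*(s - 7)) + 2/(189*s).
Integrate each term; A/(s−a) gives A·log|s−a|; the (Bs+D)/(s²+p²) term gives a log and an atan.

2*log(s)/189 + 485*log(s - 7)/203 - 302*log(s - 6)/135 - 637*log(s**2 + 9)/7830 - 394*atan(s/3)/3915 + C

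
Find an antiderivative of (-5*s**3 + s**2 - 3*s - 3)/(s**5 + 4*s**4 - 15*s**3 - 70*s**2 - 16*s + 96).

Factor the denominator: (s - 4)*(s - 1)*(s + 2)*(s + 3)*(s + 4).
Partial-fraction decomposition: 69/(16*(s + 4)) - 75/(14*(s + 3)) + 47/(36*(s + 2)) + 1/(18*(s - 1)) - 319/(1008*(s - 4)).
Integrate each term: A/(s−a) contributes A·log|s−a|.

-319*log(s - 4)/1008 + log(s - 1)/18 + 47*log(s + 2)/36 - 75*log(s + 3)/14 + 69*log(s + 4)/16 + C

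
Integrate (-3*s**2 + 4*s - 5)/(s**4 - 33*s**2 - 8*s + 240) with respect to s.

-10*log(s - 5)/27 + 10*log(s - 3)/49 + 220*log(s + 4)/1323 + 23/(21*s + 84) + C

Factor the denominator: (s - 5)*(s - 3)*(s + 4)**2.
Partial-fraction decomposition: 220/(1323*(s + 4)) - 23/(21*(s + 4)**2) + 10/(49*(s - 3)) - 10/(27*(s - 5)).
Integrate each term; A/(s−a) gives A·log|s−a|; A/(s−a)² gives −A/(s−a).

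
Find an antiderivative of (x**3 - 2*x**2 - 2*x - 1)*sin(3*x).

Use integration by parts with u = x**3 - 2*x**2 - 2*x - 1, dv = sin(3*x) dx, so v = -cos(3*x)/3.
Apply parts 3 times (tabular method): alternate signs, differentiate u down to 0, integrate dv up.

-x**3*cos(3*x)/3 + x**2*sin(3*x)/3 + 2*x**2*cos(3*x)/3 - 4*x*sin(3*x)/9 + 8*x*cos(3*x)/9 - 8*sin(3*x)/27 + 5*cos(3*x)/27 + C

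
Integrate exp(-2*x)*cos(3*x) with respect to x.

3*exp(-2*x)*sin(3*x)/13 - 2*exp(-2*x)*cos(3*x)/13 + C

Let I denote the integral. Integrate by parts with u = cos(3*x), dv = exp(-2*x) dx, so v = -exp(-2*x)/2: I = -exp(-2*x)*cos(3*x)/2 − (3/2)·∫ exp(-2*x)*sin(3*x) dx.
Apply parts again with u = sin(3*x), dv = exp(-2*x) dx: ∫ exp(-2*x)*sin(3*x) dx = -exp(-2*x)*sin(3*x)/2 + (3/2)·I. Substituting back brings back I: I = 3*exp(-2*x)*sin(3*x)/4 - exp(-2*x)*cos(3*x)/2 − (9/4)·I.
Solving for I: (1 + 9/4)·I equals the remaining terms, so I = (4/13)·(3*exp(-2*x)*sin(3*x)/4 - exp(-2*x)*cos(3*x)/2).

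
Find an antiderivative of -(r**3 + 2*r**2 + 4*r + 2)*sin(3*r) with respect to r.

r**3*cos(3*r)/3 - r**2*sin(3*r)/3 + 2*r**2*cos(3*r)/3 - 4*r*sin(3*r)/9 + 10*r*cos(3*r)/9 - 10*sin(3*r)/27 + 14*cos(3*r)/27 + C

Use integration by parts with u = r**3 + 2*r**2 + 4*r + 2, dv = -sin(3*r) dr, so v = cos(3*r)/3.
Apply parts 3 times (tabular method): alternate signs, differentiate u down to 0, integrate dv up.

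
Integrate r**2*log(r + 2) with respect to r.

r**3*log(r + 2)/3 - r**3/9 + r**2/3 - 4*r/3 + 8*log(r + 2)/3 + C

Use integration by parts with u = log(r + 2), dv = r**2 dr.
Then du = 1/(r + 2) dr and v = r**3/3.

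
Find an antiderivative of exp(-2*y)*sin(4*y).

Let I denote the integral. Integrate by parts with u = sin(4*y), dv = exp(-2*y) dy, so v = -exp(-2*y)/2: I = -exp(-2*y)*sin(4*y)/2 + 2·∫ exp(-2*y)*cos(4*y) dy.
Apply parts again with u = cos(4*y), dv = exp(-2*y) dy: ∫ exp(-2*y)*cos(4*y) dy = -exp(-2*y)*cos(4*y)/2 − 2·I. Substituting back brings back I: I = -exp(-2*y)*sin(4*y)/2 - exp(-2*y)*cos(4*y) − 4·I.
Solving for I: (1 + 4)·I equals the remaining terms, so I = (1/5)·(-exp(-2*y)*sin(4*y)/2 - exp(-2*y)*cos(4*y)).

-exp(-2*y)*sin(4*y)/10 - exp(-2*y)*cos(4*y)/5 + C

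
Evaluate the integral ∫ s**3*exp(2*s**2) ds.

Let u = s², du = 2s ds; rewrite as (1/2)∫ u^1·exp(2u) du.
Now integrate by parts 1 time.

(2*s**2 - 1)*exp(2*s**2)/8 + C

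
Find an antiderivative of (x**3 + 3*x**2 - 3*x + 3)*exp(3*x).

Use integration by parts with u = x**3 + 3*x**2 - 3*x + 3, dv = exp(3*x) dx, so v = exp(3*x)/3.
Apply parts 3 times (tabular method): alternate signs, differentiate u down to 0, integrate dv up.

(9*x**3 + 18*x**2 - 39*x + 40)*exp(3*x)/27 + C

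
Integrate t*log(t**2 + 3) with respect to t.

Let u = t**2 + 3, so du = (2*t) dt.
The integral becomes (1/2)·∫ log(u) du; integrate by parts with u′=log(u), dv′=du.

t**2*log(t**2 + 3)/2 - t**2/2 + 3*log(t**2 + 3)/2 + C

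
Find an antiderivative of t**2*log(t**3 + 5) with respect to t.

Let u = t**3 + 5, so du = (3*t**2) dt.
The integral becomes (1/3)·∫ log(u) du; integrate by parts with u′=log(u), dv′=du.

t**3*log(t**3 + 5)/3 - t**3/3 + 5*log(t**3 + 5)/3 + C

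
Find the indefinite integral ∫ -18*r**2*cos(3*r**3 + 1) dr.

-2*sin(3*r**3 + 1) + C

Let u = 3*r**3 + 1, so du = (9*r**2) dr.
Rewriting, the integral becomes -2·∫ cos(u) du = -2·sin(u).
Substituting back, u = 3*r**3 + 1.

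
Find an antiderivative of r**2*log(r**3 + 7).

r**3*log(r**3 + 7)/3 - r**3/3 + 7*log(r**3 + 7)/3 + C

Let u = r**3 + 7, so du = (3*r**2) dr.
The integral becomes (1/3)·∫ log(u) du; integrate by parts with u′=log(u), dv′=du.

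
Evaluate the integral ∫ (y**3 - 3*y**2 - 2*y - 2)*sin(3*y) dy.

Use integration by parts with u = y**3 - 3*y**2 - 2*y - 2, dv = sin(3*y) dy, so v = -cos(3*y)/3.
Apply parts 3 times (tabular method): alternate signs, differentiate u down to 0, integrate dv up.

-y**3*cos(3*y)/3 + y**2*sin(3*y)/3 + y**2*cos(3*y) - 2*y*sin(3*y)/3 + 8*y*cos(3*y)/9 - 8*sin(3*y)/27 + 4*cos(3*y)/9 + C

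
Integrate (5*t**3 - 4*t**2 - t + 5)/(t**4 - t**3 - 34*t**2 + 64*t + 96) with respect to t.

Factor the denominator: (t - 4)**2*(t + 1)*(t + 6).
Partial-fraction decomposition: 1213/(500*(t + 6)) - 3/(125*(t + 1)) + 1299/(500*(t - 4)) + 257/(50*(t - 4)**2).
Integrate each term; A/(t−a) gives A·log|t−a|; A/(t−a)² gives −A/(t−a).

1299*log(t - 4)/500 - 3*log(t + 1)/125 + 1213*log(t + 6)/500 - 257/(50*t - 200) + C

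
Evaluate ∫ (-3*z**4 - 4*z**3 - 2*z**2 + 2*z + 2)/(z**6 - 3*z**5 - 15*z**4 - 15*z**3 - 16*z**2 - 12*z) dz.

-log(z)/6 - 65*log(z - 6)/168 - log(z + 1)/14 + 13*log(z + 2)/40 + 3*log(z**2 + 1)/20 - atan(z)/10 + C

Factor the denominator: z*(z - 6)*(z + 1)*(z + 2)*(z**2 + 1).
Partial-fraction decomposition: (3*z - 1)/(10*(z**2 + 1)) + 13/(40*(z + 2)) - 1/(14*(z + 1)) - 65/(168*(z - 6)) - 1/(6*z).
Integrate each term; A/(z−a) gives A·log|z−a|; the (Bz+D)/(z²+p²) term gives a log and an atan.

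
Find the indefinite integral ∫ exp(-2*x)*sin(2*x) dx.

-exp(-2*x)*sin(2*x)/4 - exp(-2*x)*cos(2*x)/4 + C

Let I denote the integral. Integrate by parts with u = sin(2*x), dv = exp(-2*x) dx, so v = -exp(-2*x)/2: I = -exp(-2*x)*sin(2*x)/2 + ∫ exp(-2*x)*cos(2*x) dx.
Apply parts again with u = cos(2*x), dv = exp(-2*x) dx: ∫ exp(-2*x)*cos(2*x) dx = -exp(-2*x)*cos(2*x)/2 − I. Substituting back brings back I: I = -exp(-2*x)*sin(2*x)/2 - exp(-2*x)*cos(2*x)/2 − I.
Solving for I: (1 + 1)·I equals the remaining terms, so I = (1/2)·(-exp(-2*x)*sin(2*x)/2 - exp(-2*x)*cos(2*x)/2).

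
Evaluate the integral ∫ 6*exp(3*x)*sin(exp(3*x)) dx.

-2*cos(exp(3*x)) + C

Let u = exp(3*x), so du = (3*exp(3*x)) dx.
Rewriting, the integral becomes 2·∫ sin(u) du = 2·-cos(u).
Substituting back, u = exp(3*x).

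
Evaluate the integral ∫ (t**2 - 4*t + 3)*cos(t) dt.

Use integration by parts with u = t**2 - 4*t + 3, dv = cos(t) dt, so v = sin(t).
Apply parts 2 times (tabular method): alternate signs, differentiate u down to 0, integrate dv up.

t**2*sin(t) - 4*t*sin(t) + 2*t*cos(t) + sin(t) - 4*cos(t) + C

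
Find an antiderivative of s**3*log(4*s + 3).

Use integration by parts with u = log(4*s + 3), dv = s**3 ds.
Then du = 4/(4*s + 3) ds and v = s**4/4.

s**4*log(4*s + 3)/4 - s**4/16 + s**3/16 - 9*s**2/128 + 27*s/256 - 81*log(4*s + 3)/1024 + C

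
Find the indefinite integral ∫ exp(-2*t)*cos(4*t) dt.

Let I denote the integral. Integrate by parts with u = cos(4*t), dv = exp(-2*t) dt, so v = -exp(-2*t)/2: I = -exp(-2*t)*cos(4*t)/2 − 2·∫ exp(-2*t)*sin(4*t) dt.
Apply parts again with u = sin(4*t), dv = exp(-2*t) dt: ∫ exp(-2*t)*sin(4*t) dt = -exp(-2*t)*sin(4*t)/2 + 2·I. Substituting back brings back I: I = exp(-2*t)*sin(4*t) - exp(-2*t)*cos(4*t)/2 − 4·I.
Solving for I: (1 + 4)·I equals the remaining terms, so I = (1/5)·(exp(-2*t)*sin(4*t) - exp(-2*t)*cos(4*t)/2).

exp(-2*t)*sin(4*t)/5 - exp(-2*t)*cos(4*t)/10 + C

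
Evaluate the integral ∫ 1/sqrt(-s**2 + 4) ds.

Substitute s = 2·sin(θ), so ds = 2·cos(θ) dθ and the radical becomes sqrt(-s**2 + 4) = 2·cos(θ) by the Pythagorean identity.
Integrate the resulting trig expression in θ, then back-substitute θ = asin(s/2), sin(θ) = s/2, cos(θ) = sqrt(-s**2 + 4)/2 (absorbing any constant into C).

asin(s/2) + C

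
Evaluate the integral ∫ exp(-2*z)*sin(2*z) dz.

Let I denote the integral. Integrate by parts with u = sin(2*z), dv = exp(-2*z) dz, so v = -exp(-2*z)/2: I = -exp(-2*z)*sin(2*z)/2 + ∫ exp(-2*z)*cos(2*z) dz.
Apply parts again with u = cos(2*z), dv = exp(-2*z) dz: ∫ exp(-2*z)*cos(2*z) dz = -exp(-2*z)*cos(2*z)/2 − I. Substituting back brings back I: I = -exp(-2*z)*sin(2*z)/2 - exp(-2*z)*cos(2*z)/2 − I.
Solving for I: (1 + 1)·I equals the remaining terms, so I = (1/2)·(-exp(-2*z)*sin(2*z)/2 - exp(-2*z)*cos(2*z)/2).

-exp(-2*z)*sin(2*z)/4 - exp(-2*z)*cos(2*z)/4 + C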